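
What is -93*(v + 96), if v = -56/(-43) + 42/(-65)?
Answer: -25124322/2795 ≈ -8989.0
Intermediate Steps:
v = 1834/2795 (v = -56*(-1/43) + 42*(-1/65) = 56/43 - 42/65 = 1834/2795 ≈ 0.65617)
-93*(v + 96) = -93*(1834/2795 + 96) = -93*270154/2795 = -25124322/2795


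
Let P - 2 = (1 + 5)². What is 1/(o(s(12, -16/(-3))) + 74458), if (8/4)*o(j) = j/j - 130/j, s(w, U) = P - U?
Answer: 49/3648369 ≈ 1.3431e-5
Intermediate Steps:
P = 38 (P = 2 + (1 + 5)² = 2 + 6² = 2 + 36 = 38)
s(w, U) = 38 - U
o(j) = ½ - 65/j (o(j) = (j/j - 130/j)/2 = (1 - 130/j)/2 = ½ - 65/j)
1/(o(s(12, -16/(-3))) + 74458) = 1/((-130 + (38 - (-16)/(-3)))/(2*(38 - (-16)/(-3))) + 74458) = 1/((-130 + (38 - (-16)*(-1)/3))/(2*(38 - (-16)*(-1)/3)) + 74458) = 1/((-130 + (38 - 1*16/3))/(2*(38 - 1*16/3)) + 74458) = 1/((-130 + (38 - 16/3))/(2*(38 - 16/3)) + 74458) = 1/((-130 + 98/3)/(2*(98/3)) + 74458) = 1/((½)*(3/98)*(-292/3) + 74458) = 1/(-73/49 + 74458) = 1/(3648369/49) = 49/3648369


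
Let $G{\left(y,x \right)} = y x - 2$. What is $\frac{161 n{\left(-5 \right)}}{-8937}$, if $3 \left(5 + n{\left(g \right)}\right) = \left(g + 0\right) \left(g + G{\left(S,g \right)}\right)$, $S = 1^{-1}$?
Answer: $- \frac{805}{2979} \approx -0.27023$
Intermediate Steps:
$S = 1$
$G{\left(y,x \right)} = -2 + x y$ ($G{\left(y,x \right)} = x y - 2 = -2 + x y$)
$n{\left(g \right)} = -5 + \frac{g \left(-2 + 2 g\right)}{3}$ ($n{\left(g \right)} = -5 + \frac{\left(g + 0\right) \left(g + \left(-2 + g 1\right)\right)}{3} = -5 + \frac{g \left(g + \left(-2 + g\right)\right)}{3} = -5 + \frac{g \left(-2 + 2 g\right)}{3}$)
$\frac{161 n{\left(-5 \right)}}{-8937} = \frac{161 \left(-5 + \frac{\left(-5\right)^{2}}{3} + \frac{1}{3} \left(-5\right) \left(-2 - 5\right)\right)}{-8937} = 161 \left(-5 + \frac{1}{3} \cdot 25 + \frac{1}{3} \left(-5\right) \left(-7\right)\right) \left(- \frac{1}{8937}\right) = 161 \left(-5 + \frac{25}{3} + \frac{35}{3}\right) \left(- \frac{1}{8937}\right) = 161 \cdot 15 \left(- \frac{1}{8937}\right) = 2415 \left(- \frac{1}{8937}\right) = - \frac{805}{2979}$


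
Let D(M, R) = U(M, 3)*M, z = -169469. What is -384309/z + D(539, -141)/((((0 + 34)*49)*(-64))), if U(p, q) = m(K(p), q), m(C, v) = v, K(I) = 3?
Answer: 830663907/368764544 ≈ 2.2526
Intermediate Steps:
U(p, q) = q
D(M, R) = 3*M
-384309/z + D(539, -141)/((((0 + 34)*49)*(-64))) = -384309/(-169469) + (3*539)/((((0 + 34)*49)*(-64))) = -384309*(-1/169469) + 1617/(((34*49)*(-64))) = 384309/169469 + 1617/((1666*(-64))) = 384309/169469 + 1617/(-106624) = 384309/169469 + 1617*(-1/106624) = 384309/169469 - 33/2176 = 830663907/368764544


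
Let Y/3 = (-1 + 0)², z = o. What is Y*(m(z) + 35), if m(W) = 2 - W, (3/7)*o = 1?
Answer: 104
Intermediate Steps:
o = 7/3 (o = (7/3)*1 = 7/3 ≈ 2.3333)
z = 7/3 ≈ 2.3333
Y = 3 (Y = 3*(-1 + 0)² = 3*(-1)² = 3*1 = 3)
Y*(m(z) + 35) = 3*((2 - 1*7/3) + 35) = 3*((2 - 7/3) + 35) = 3*(-⅓ + 35) = 3*(104/3) = 104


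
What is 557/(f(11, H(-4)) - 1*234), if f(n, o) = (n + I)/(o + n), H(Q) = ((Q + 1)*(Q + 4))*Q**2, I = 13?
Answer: -6127/2550 ≈ -2.4027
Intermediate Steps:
H(Q) = Q**2*(1 + Q)*(4 + Q) (H(Q) = ((1 + Q)*(4 + Q))*Q**2 = Q**2*(1 + Q)*(4 + Q))
f(n, o) = (13 + n)/(n + o) (f(n, o) = (n + 13)/(o + n) = (13 + n)/(n + o))
557/(f(11, H(-4)) - 1*234) = 557/((13 + 11)/(11 + (-4)**2*(4 + (-4)**2 + 5*(-4))) - 1*234) = 557/(24/(11 + 16*(4 + 16 - 20)) - 234) = 557/(24/(11 + 16*0) - 234) = 557/(24/(11 + 0) - 234) = 557/(24/11 - 234) = 557/(-2550/11) = 557*(-11/2550) = -6127/2550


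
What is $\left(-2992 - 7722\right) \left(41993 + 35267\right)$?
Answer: $-827763640$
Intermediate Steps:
$\left(-2992 - 7722\right) \left(41993 + 35267\right) = \left(-10714\right) 77260 = -827763640$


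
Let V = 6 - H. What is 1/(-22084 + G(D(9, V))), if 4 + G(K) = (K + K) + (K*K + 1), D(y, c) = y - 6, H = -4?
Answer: -1/22072 ≈ -4.5306e-5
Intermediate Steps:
V = 10 (V = 6 - 1*(-4) = 6 + 4 = 10)
D(y, c) = -6 + y
G(K) = -3 + K**2 + 2*K (G(K) = -4 + ((K + K) + (K*K + 1)) = -4 + (2*K + (K**2 + 1)) = -4 + (2*K + (1 + K**2)) = -4 + (1 + K**2 + 2*K) = -3 + K**2 + 2*K)
1/(-22084 + G(D(9, V))) = 1/(-22084 + (-3 + (-6 + 9)**2 + 2*(-6 + 9))) = 1/(-22084 + (-3 + 3**2 + 2*3)) = 1/(-22084 + (-3 + 9 + 6)) = 1/(-22084 + 12) = 1/(-22072) = -1/22072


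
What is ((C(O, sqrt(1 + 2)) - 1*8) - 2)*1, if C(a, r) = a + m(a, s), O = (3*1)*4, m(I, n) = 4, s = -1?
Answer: 6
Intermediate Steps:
O = 12 (O = 3*4 = 12)
C(a, r) = 4 + a (C(a, r) = a + 4 = 4 + a)
((C(O, sqrt(1 + 2)) - 1*8) - 2)*1 = (((4 + 12) - 1*8) - 2)*1 = ((16 - 8) - 2)*1 = (8 - 2)*1 = 6*1 = 6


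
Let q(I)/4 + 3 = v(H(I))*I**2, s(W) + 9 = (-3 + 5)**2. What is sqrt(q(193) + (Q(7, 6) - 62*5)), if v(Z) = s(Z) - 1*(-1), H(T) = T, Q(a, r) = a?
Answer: I*sqrt(596299) ≈ 772.2*I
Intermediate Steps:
s(W) = -5 (s(W) = -9 + (-3 + 5)**2 = -9 + 2**2 = -9 + 4 = -5)
v(Z) = -4 (v(Z) = -5 - 1*(-1) = -5 + 1 = -4)
q(I) = -12 - 16*I**2 (q(I) = -12 + 4*(-4*I**2) = -12 - 16*I**2)
sqrt(q(193) + (Q(7, 6) - 62*5)) = sqrt((-12 - 16*193**2) + (7 - 62*5)) = sqrt((-12 - 16*37249) + (7 - 310)) = sqrt((-12 - 595984) - 303) = sqrt(-595996 - 303) = sqrt(-596299) = I*sqrt(596299)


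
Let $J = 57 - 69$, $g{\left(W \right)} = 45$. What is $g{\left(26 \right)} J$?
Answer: $-540$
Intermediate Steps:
$J = -12$ ($J = 57 - 69 = -12$)
$g{\left(26 \right)} J = 45 \left(-12\right) = -540$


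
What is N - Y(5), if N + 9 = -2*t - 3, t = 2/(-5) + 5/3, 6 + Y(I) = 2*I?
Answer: -278/15 ≈ -18.533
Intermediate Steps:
Y(I) = -6 + 2*I
t = 19/15 (t = 2*(-⅕) + 5*(⅓) = -⅖ + 5/3 = 19/15 ≈ 1.2667)
N = -218/15 (N = -9 + (-2*19/15 - 3) = -9 + (-38/15 - 3) = -9 - 83/15 = -218/15 ≈ -14.533)
N - Y(5) = -218/15 - (-6 + 2*5) = -218/15 - (-6 + 10) = -218/15 - 1*4 = -218/15 - 4 = -278/15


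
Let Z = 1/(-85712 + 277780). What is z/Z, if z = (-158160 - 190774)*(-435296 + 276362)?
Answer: 10651606568744208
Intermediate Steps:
z = 55457476356 (z = -348934*(-158934) = 55457476356)
Z = 1/192068 ≈ 5.2065e-6
z/Z = 55457476356/(1/192068) = 55457476356*192068 = 10651606568744208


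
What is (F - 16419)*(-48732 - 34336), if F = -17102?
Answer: 2784522428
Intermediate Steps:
(F - 16419)*(-48732 - 34336) = (-17102 - 16419)*(-48732 - 34336) = -33521*(-83068) = 2784522428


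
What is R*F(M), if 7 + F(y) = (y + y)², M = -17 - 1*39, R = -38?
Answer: -476406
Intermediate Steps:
M = -56 (M = -17 - 39 = -56)
F(y) = -7 + 4*y² (F(y) = -7 + (y + y)² = -7 + (2*y)² = -7 + 4*y²)
R*F(M) = -38*(-7 + 4*(-56)²) = -38*(-7 + 4*3136) = -38*(-7 + 12544) = -38*12537 = -476406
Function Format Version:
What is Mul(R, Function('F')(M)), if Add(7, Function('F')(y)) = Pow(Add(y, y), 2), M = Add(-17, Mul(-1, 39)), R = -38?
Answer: -476406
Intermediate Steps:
M = -56 (M = Add(-17, -39) = -56)
Function('F')(y) = Add(-7, Mul(4, Pow(y, 2))) (Function('F')(y) = Add(-7, Pow(Add(y, y), 2)) = Add(-7, Pow(Mul(2, y), 2)) = Add(-7, Mul(4, Pow(y, 2))))
Mul(R, Function('F')(M)) = Mul(-38, Add(-7, Mul(4, Pow(-56, 2)))) = Mul(-38, Add(-7, Mul(4, 3136))) = Mul(-38, Add(-7, 12544)) = Mul(-38, 12537) = -476406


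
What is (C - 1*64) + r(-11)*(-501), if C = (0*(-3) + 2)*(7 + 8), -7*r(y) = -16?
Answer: -8254/7 ≈ -1179.1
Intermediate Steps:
r(y) = 16/7 (r(y) = -⅐*(-16) = 16/7)
C = 30 (C = (0 + 2)*15 = 2*15 = 30)
(C - 1*64) + r(-11)*(-501) = (30 - 1*64) + (16/7)*(-501) = (30 - 64) - 8016/7 = -34 - 8016/7 = -8254/7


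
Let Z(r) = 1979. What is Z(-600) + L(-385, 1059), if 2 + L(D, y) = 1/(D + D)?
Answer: 1522289/770 ≈ 1977.0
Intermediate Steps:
L(D, y) = -2 + 1/(2*D) (L(D, y) = -2 + 1/(D + D) = -2 + 1/(2*D))
Z(-600) + L(-385, 1059) = 1979 + (-2 + (½)/(-385)) = 1979 + (-2 + (½)*(-1/385)) = 1979 + (-2 - 1/770) = 1979 - 1541/770 = 1522289/770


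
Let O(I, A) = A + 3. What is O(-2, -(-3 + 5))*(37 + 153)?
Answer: 190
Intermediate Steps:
O(I, A) = 3 + A
O(-2, -(-3 + 5))*(37 + 153) = (3 - (-3 + 5))*(37 + 153) = (3 - 1*2)*190 = (3 - 2)*190 = 1*190 = 190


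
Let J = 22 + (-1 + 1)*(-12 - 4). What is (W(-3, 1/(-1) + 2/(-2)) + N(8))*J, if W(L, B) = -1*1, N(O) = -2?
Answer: -66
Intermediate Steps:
W(L, B) = -1
J = 22 (J = 22 + 0*(-16) = 22 + 0 = 22)
(W(-3, 1/(-1) + 2/(-2)) + N(8))*J = (-1 - 2)*22 = -3*22 = -66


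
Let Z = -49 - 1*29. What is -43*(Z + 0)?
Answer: 3354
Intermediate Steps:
Z = -78 (Z = -49 - 29 = -78)
-43*(Z + 0) = -43*(-78 + 0) = -43*(-78) = 3354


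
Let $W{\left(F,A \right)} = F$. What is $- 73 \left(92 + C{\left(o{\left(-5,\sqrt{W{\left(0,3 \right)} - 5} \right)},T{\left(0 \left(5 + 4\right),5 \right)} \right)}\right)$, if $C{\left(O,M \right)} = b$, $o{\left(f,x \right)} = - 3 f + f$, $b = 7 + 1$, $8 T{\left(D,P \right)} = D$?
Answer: $-7300$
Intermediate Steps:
$T{\left(D,P \right)} = \frac{D}{8}$
$b = 8$
$o{\left(f,x \right)} = - 2 f$
$C{\left(O,M \right)} = 8$
$- 73 \left(92 + C{\left(o{\left(-5,\sqrt{W{\left(0,3 \right)} - 5} \right)},T{\left(0 \left(5 + 4\right),5 \right)} \right)}\right) = - 73 \left(92 + 8\right) = \left(-73\right) 100 = -7300$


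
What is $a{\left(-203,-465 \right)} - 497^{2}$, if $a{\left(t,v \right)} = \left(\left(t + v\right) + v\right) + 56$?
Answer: $-248086$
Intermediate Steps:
$a{\left(t,v \right)} = 56 + t + 2 v$ ($a{\left(t,v \right)} = \left(t + 2 v\right) + 56 = 56 + t + 2 v$)
$a{\left(-203,-465 \right)} - 497^{2} = \left(56 - 203 + 2 \left(-465\right)\right) - 497^{2} = \left(56 - 203 - 930\right) - 247009 = -1077 - 247009 = -248086$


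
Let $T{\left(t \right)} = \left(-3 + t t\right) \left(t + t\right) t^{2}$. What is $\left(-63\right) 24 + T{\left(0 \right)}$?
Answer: $-1512$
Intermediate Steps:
$T{\left(t \right)} = 2 t^{3} \left(-3 + t^{2}\right)$ ($T{\left(t \right)} = \left(-3 + t^{2}\right) 2 t t^{2} = 2 t \left(-3 + t^{2}\right) t^{2} = 2 t^{3} \left(-3 + t^{2}\right)$)
$\left(-63\right) 24 + T{\left(0 \right)} = \left(-63\right) 24 + 2 \cdot 0^{3} \left(-3 + 0^{2}\right) = -1512 + 2 \cdot 0 \left(-3 + 0\right) = -1512 + 2 \cdot 0 \left(-3\right) = -1512 + 0 = -1512$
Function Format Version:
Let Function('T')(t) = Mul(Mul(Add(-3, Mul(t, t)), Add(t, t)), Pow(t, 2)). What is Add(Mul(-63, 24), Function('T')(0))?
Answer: -1512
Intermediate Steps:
Function('T')(t) = Mul(2, Pow(t, 3), Add(-3, Pow(t, 2))) (Function('T')(t) = Mul(Mul(Add(-3, Pow(t, 2)), Mul(2, t)), Pow(t, 2)) = Mul(Mul(2, t, Add(-3, Pow(t, 2))), Pow(t, 2)) = Mul(2, Pow(t, 3), Add(-3, Pow(t, 2))))
Add(Mul(-63, 24), Function('T')(0)) = Add(Mul(-63, 24), Mul(2, Pow(0, 3), Add(-3, Pow(0, 2)))) = Add(-1512, Mul(2, 0, Add(-3, 0))) = Add(-1512, Mul(2, 0, -3)) = Add(-1512, 0) = -1512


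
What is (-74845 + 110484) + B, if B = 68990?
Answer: 104629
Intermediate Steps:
(-74845 + 110484) + B = (-74845 + 110484) + 68990 = 35639 + 68990 = 104629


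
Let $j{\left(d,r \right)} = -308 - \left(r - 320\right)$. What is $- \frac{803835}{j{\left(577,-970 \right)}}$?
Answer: $- \frac{803835}{982} \approx -818.57$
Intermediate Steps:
$j{\left(d,r \right)} = 12 - r$ ($j{\left(d,r \right)} = -308 - \left(-320 + r\right) = 12 - r$)
$- \frac{803835}{j{\left(577,-970 \right)}} = - \frac{803835}{12 - -970} = - \frac{803835}{12 + 970} = - \frac{803835}{982}$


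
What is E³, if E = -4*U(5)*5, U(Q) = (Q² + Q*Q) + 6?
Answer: -1404928000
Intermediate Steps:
U(Q) = 6 + 2*Q² (U(Q) = (Q² + Q²) + 6 = 2*Q² + 6 = 6 + 2*Q²)
E = -1120 (E = -4*(6 + 2*5²)*5 = -4*(6 + 2*25)*5 = -4*(6 + 50)*5 = -4*56*5 = -224*5 = -1120)
E³ = (-1120)³ = -1404928000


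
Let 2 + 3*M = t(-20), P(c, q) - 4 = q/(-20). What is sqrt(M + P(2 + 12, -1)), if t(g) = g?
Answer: I*sqrt(2955)/30 ≈ 1.812*I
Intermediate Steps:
P(c, q) = 4 - q/20 (P(c, q) = 4 + q/(-20) = 4 + q*(-1/20) = 4 - q/20)
M = -22/3 (M = -2/3 + (1/3)*(-20) = -2/3 - 20/3 = -22/3 ≈ -7.3333)
sqrt(M + P(2 + 12, -1)) = sqrt(-22/3 + (4 - 1/20*(-1))) = sqrt(-22/3 + (4 + 1/20)) = sqrt(-22/3 + 81/20) = sqrt(-197/60) = I*sqrt(2955)/30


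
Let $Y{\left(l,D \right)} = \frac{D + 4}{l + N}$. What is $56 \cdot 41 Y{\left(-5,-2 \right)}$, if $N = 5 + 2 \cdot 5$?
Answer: $\frac{2296}{5} \approx 459.2$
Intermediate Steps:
$N = 15$ ($N = 5 + 10 = 15$)
$Y{\left(l,D \right)} = \frac{4 + D}{15 + l}$ ($Y{\left(l,D \right)} = \frac{D + 4}{l + 15} = \frac{4 + D}{15 + l}$)
$56 \cdot 41 Y{\left(-5,-2 \right)} = 56 \cdot 41 \frac{4 - 2}{15 - 5} = 2296 \cdot \frac{1}{10} \cdot 2 = 2296 \cdot \frac{1}{5} = \frac{2296}{5}$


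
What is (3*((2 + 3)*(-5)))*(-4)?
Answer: 300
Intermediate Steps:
(3*((2 + 3)*(-5)))*(-4) = (3*(5*(-5)))*(-4) = (3*(-25))*(-4) = -75*(-4) = 300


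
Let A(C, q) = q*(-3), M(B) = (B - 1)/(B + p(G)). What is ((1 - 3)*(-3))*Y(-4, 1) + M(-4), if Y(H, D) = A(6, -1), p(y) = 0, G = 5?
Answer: 77/4 ≈ 19.250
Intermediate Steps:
M(B) = (-1 + B)/B (M(B) = (B - 1)/(B + 0) = (-1 + B)/B)
A(C, q) = -3*q
Y(H, D) = 3 (Y(H, D) = -3*(-1) = 3)
((1 - 3)*(-3))*Y(-4, 1) + M(-4) = ((1 - 3)*(-3))*3 + (-1 - 4)/(-4) = -2*(-3)*3 - 1/4*(-5) = 6*3 + 5/4 = 18 + 5/4 = 77/4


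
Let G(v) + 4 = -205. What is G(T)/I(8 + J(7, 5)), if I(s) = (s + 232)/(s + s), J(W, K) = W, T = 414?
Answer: -330/13 ≈ -25.385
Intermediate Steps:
I(s) = (232 + s)/(2*s) (I(s) = (232 + s)/((2*s)) = (232 + s)*(1/(2*s)) = (232 + s)/(2*s))
G(v) = -209 (G(v) = -4 - 205 = -209)
G(T)/I(8 + J(7, 5)) = -209*2*(8 + 7)/(232 + (8 + 7)) = -209*30/(232 + 15) = -209/((1/2)*(1/15)*247) = -209/247/30 = -209*30/247 = -330/13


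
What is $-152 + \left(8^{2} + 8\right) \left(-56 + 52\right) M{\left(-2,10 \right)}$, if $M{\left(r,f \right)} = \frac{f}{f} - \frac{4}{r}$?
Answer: $-1016$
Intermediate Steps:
$M{\left(r,f \right)} = 1 - \frac{4}{r}$
$-152 + \left(8^{2} + 8\right) \left(-56 + 52\right) M{\left(-2,10 \right)} = -152 + \left(8^{2} + 8\right) \left(-56 + 52\right) \frac{-4 - 2}{-2} = -152 + \left(64 + 8\right) \left(-4\right) \left(\left(- \frac{1}{2}\right) \left(-6\right)\right) = -152 + 72 \left(-4\right) 3 = -152 - 864 = -1016$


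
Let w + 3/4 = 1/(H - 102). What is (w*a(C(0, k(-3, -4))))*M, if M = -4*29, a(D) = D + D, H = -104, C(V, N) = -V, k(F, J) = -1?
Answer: 0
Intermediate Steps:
a(D) = 2*D
w = -311/412 (w = -3/4 + 1/(-104 - 102) = -3/4 + 1/(-206) = -3/4 - 1/206 = -311/412 ≈ -0.75485)
M = -116
(w*a(C(0, k(-3, -4))))*M = -311*(-1*0)/206*(-116) = -311*0/206*(-116) = -311/412*0*(-116) = 0*(-116) = 0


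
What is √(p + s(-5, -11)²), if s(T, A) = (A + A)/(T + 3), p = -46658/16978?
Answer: 8*√133149965/8489 ≈ 10.874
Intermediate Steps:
p = -23329/8489 (p = -46658*1/16978 = -23329/8489 ≈ -2.7481)
s(T, A) = 2*A/(3 + T) (s(T, A) = (2*A)/(3 + T) = 2*A/(3 + T))
√(p + s(-5, -11)²) = √(-23329/8489 + (2*(-11)/(3 - 5))²) = √(-23329/8489 + (2*(-11)/(-2))²) = √(-23329/8489 + (2*(-11)*(-½))²) = √(-23329/8489 + 11²) = √(-23329/8489 + 121) = √(1003840/8489) = 8*√133149965/8489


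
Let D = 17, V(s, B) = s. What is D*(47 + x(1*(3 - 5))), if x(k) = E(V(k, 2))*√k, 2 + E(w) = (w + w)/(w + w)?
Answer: 799 - 17*I*√2 ≈ 799.0 - 24.042*I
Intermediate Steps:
E(w) = -1 (E(w) = -2 + (w + w)/(w + w) = -2 + (2*w)/((2*w)) = -2 + (2*w)*(1/(2*w)) = -2 + 1 = -1)
x(k) = -√k
D*(47 + x(1*(3 - 5))) = 17*(47 - √(1*(3 - 5))) = 17*(47 - √(1*(-2))) = 17*(47 - √(-2)) = 17*(47 - I*√2) = 799 - 17*I*√2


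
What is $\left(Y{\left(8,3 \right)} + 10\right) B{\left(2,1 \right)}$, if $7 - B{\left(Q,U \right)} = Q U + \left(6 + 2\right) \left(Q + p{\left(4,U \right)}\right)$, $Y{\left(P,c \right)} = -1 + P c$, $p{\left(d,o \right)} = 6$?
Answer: $-1947$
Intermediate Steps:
$B{\left(Q,U \right)} = -41 - 8 Q - Q U$ ($B{\left(Q,U \right)} = 7 - \left(Q U + \left(6 + 2\right) \left(Q + 6\right)\right) = 7 - \left(Q U + 8 \left(6 + Q\right)\right) = 7 - \left(Q U + \left(48 + 8 Q\right)\right) = 7 - \left(48 + 8 Q + Q U\right) = -41 - 8 Q - Q U$)
$\left(Y{\left(8,3 \right)} + 10\right) B{\left(2,1 \right)} = \left(\left(-1 + 8 \cdot 3\right) + 10\right) \left(-41 - 16 - 2 \cdot 1\right) = \left(\left(-1 + 24\right) + 10\right) \left(-41 - 16 - 2\right) = \left(23 + 10\right) \left(-59\right) = 33 \left(-59\right) = -1947$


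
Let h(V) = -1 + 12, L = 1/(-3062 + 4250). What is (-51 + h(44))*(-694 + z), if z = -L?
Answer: 8244730/297 ≈ 27760.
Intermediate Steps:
L = 1/1188 ≈ 0.00084175
h(V) = 11
z = -1/1188 (z = -1*1/1188 = -1/1188 ≈ -0.00084175)
(-51 + h(44))*(-694 + z) = (-51 + 11)*(-694 - 1/1188) = -40*(-824473/1188) = 8244730/297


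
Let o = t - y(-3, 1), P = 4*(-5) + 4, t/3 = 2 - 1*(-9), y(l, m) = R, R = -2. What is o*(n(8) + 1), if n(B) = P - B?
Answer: -805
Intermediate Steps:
y(l, m) = -2
t = 33 (t = 3*(2 - 1*(-9)) = 3*(2 + 9) = 3*11 = 33)
P = -16 (P = -20 + 4 = -16)
n(B) = -16 - B
o = 35 (o = 33 - 1*(-2) = 33 + 2 = 35)
o*(n(8) + 1) = 35*((-16 - 1*8) + 1) = 35*((-16 - 8) + 1) = 35*(-24 + 1) = 35*(-23) = -805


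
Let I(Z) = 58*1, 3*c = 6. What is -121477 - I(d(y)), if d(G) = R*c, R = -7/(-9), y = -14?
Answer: -121535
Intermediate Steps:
c = 2 (c = (1/3)*6 = 2)
R = 7/9 (R = -7*(-1/9) = 7/9 ≈ 0.77778)
d(G) = 14/9 (d(G) = (7/9)*2 = 14/9)
I(Z) = 58
-121477 - I(d(y)) = -121477 - 1*58 = -121477 - 58 = -121535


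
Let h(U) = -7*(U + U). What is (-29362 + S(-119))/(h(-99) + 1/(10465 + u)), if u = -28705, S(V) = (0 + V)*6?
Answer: -548586240/25280639 ≈ -21.700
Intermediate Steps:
S(V) = 6*V (S(V) = V*6 = 6*V)
h(U) = -14*U
(-29362 + S(-119))/(h(-99) + 1/(10465 + u)) = (-29362 + 6*(-119))/(-14*(-99) + 1/(10465 - 28705)) = (-29362 - 714)/(1386 + 1/(-18240)) = -30076/(1386 - 1/18240) = -30076/25280639/18240 = -30076*18240/25280639 = -548586240/25280639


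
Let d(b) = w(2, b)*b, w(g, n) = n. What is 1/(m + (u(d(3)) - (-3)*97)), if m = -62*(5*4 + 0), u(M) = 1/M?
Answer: -9/8540 ≈ -0.0010539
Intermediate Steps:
d(b) = b² (d(b) = b*b = b²)
m = -1240 (m = -62*(20 + 0) = -62*20 = -1240)
1/(m + (u(d(3)) - (-3)*97)) = 1/(-1240 + (1/(3²) - (-3)*97)) = 1/(-1240 + (1/9 - 1*(-291))) = 1/(-1240 + (⅑ + 291)) = 1/(-1240 + 2620/9) = 1/(-8540/9) = -9/8540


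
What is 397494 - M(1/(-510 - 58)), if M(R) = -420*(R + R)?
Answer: 28221969/71 ≈ 3.9749e+5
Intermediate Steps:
M(R) = -840*R
397494 - M(1/(-510 - 58)) = 397494 - (-840)/(-510 - 58) = 397494 - (-840)/(-568) = 397494 - (-840)*(-1)/568 = 397494 - 1*105/71 = 397494 - 105/71 = 28221969/71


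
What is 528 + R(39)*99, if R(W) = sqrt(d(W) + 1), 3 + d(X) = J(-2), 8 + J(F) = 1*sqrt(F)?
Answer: 528 + 99*sqrt(-10 + I*sqrt(2)) ≈ 550.08 + 313.84*I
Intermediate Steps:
J(F) = -8 + sqrt(F) (J(F) = -8 + 1*sqrt(F) = -8 + sqrt(F))
d(X) = -11 + I*sqrt(2) (d(X) = -3 + (-8 + sqrt(-2)) = -3 + (-8 + I*sqrt(2)) = -11 + I*sqrt(2))
R(W) = sqrt(-10 + I*sqrt(2)) (R(W) = sqrt((-11 + I*sqrt(2)) + 1) = sqrt(-10 + I*sqrt(2)))
528 + R(39)*99 = 528 + sqrt(-10 + I*sqrt(2))*99 = 528 + 99*sqrt(-10 + I*sqrt(2))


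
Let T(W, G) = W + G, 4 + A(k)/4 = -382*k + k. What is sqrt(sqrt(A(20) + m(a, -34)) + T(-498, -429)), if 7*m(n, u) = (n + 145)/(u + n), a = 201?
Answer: sqrt(-1266802047 + 1169*I*sqrt(41674239782))/1169 ≈ 2.8553 + 30.58*I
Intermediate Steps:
A(k) = -16 - 1524*k (A(k) = -16 + 4*(-382*k + k) = -16 + 4*(-381*k) = -16 - 1524*k)
m(n, u) = (145 + n)/(7*(n + u)) (m(n, u) = ((n + 145)/(u + n))/7 = ((145 + n)/(n + u))/7 = (145 + n)/(7*(n + u)))
T(W, G) = G + W
sqrt(sqrt(A(20) + m(a, -34)) + T(-498, -429)) = sqrt(sqrt((-16 - 1524*20) + (145 + 201)/(7*(201 - 34))) + (-429 - 498)) = sqrt(sqrt((-16 - 30480) + (1/7)*346/167) - 927) = sqrt(sqrt(-30496 + (1/7)*(1/167)*346) - 927) = sqrt(sqrt(-30496 + 346/1169) - 927) = sqrt(sqrt(-35649478/1169) - 927) = sqrt(I*sqrt(41674239782)/1169 - 927) = sqrt(-927 + I*sqrt(41674239782)/1169)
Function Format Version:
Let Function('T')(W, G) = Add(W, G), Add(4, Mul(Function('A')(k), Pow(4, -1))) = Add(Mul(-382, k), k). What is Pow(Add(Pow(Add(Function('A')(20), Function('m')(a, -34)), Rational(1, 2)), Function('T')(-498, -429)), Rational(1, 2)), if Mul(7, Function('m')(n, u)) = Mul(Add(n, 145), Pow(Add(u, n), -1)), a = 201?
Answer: Mul(Rational(1, 1169), Pow(Add(-1266802047, Mul(1169, I, Pow(41674239782, Rational(1, 2)))), Rational(1, 2))) ≈ Add(2.8553, Mul(30.580, I))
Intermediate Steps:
Function('A')(k) = Add(-16, Mul(-1524, k)) (Function('A')(k) = Add(-16, Mul(4, Add(Mul(-382, k), k))) = Add(-16, Mul(4, Mul(-381, k))) = Add(-16, Mul(-1524, k)))
Function('m')(n, u) = Mul(Rational(1, 7), Pow(Add(n, u), -1), Add(145, n)) (Function('m')(n, u) = Mul(Rational(1, 7), Mul(Add(n, 145), Pow(Add(u, n), -1))) = Mul(Rational(1, 7), Mul(Add(145, n), Pow(Add(n, u), -1))) = Mul(Rational(1, 7), Mul(Pow(Add(n, u), -1), Add(145, n))) = Mul(Rational(1, 7), Pow(Add(n, u), -1), Add(145, n)))
Function('T')(W, G) = Add(G, W)
Pow(Add(Pow(Add(Function('A')(20), Function('m')(a, -34)), Rational(1, 2)), Function('T')(-498, -429)), Rational(1, 2)) = Pow(Add(Pow(Add(Add(-16, Mul(-1524, 20)), Mul(Rational(1, 7), Pow(Add(201, -34), -1), Add(145, 201))), Rational(1, 2)), Add(-429, -498)), Rational(1, 2)) = Pow(Add(Pow(Add(Add(-16, -30480), Mul(Rational(1, 7), Pow(167, -1), 346)), Rational(1, 2)), -927), Rational(1, 2)) = Pow(Add(Pow(Add(-30496, Mul(Rational(1, 7), Rational(1, 167), 346)), Rational(1, 2)), -927), Rational(1, 2)) = Pow(Add(Pow(Add(-30496, Rational(346, 1169)), Rational(1, 2)), -927), Rational(1, 2)) = Pow(Add(Pow(Rational(-35649478, 1169), Rational(1, 2)), -927), Rational(1, 2)) = Pow(Add(Mul(Rational(1, 1169), I, Pow(41674239782, Rational(1, 2))), -927), Rational(1, 2)) = Pow(Add(-927, Mul(Rational(1, 1169), I, Pow(41674239782, Rational(1, 2)))), Rational(1, 2))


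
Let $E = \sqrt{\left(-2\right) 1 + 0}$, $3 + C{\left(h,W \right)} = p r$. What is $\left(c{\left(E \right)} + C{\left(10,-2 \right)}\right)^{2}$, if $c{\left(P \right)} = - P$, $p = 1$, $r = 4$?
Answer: $\left(1 - i \sqrt{2}\right)^{2} \approx -1.0 - 2.8284 i$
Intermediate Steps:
$C{\left(h,W \right)} = 1$ ($C{\left(h,W \right)} = -3 + 1 \cdot 4 = -3 + 4 = 1$)
$E = i \sqrt{2}$ ($E = \sqrt{-2 + 0} = \sqrt{-2} = i \sqrt{2} \approx 1.4142 i$)
$\left(c{\left(E \right)} + C{\left(10,-2 \right)}\right)^{2} = \left(- i \sqrt{2} + 1\right)^{2} = \left(1 - i \sqrt{2}\right)^{2}$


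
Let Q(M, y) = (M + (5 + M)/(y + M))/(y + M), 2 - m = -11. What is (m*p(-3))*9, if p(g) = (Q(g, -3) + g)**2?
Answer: 6292/9 ≈ 699.11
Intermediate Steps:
m = 13 (m = 2 - 1*(-11) = 2 + 11 = 13)
Q(M, y) = (M + (5 + M)/(M + y))/(M + y)
p(g) = (g + (5 + g**2 - 2*g)/(-3 + g)**2)**2 (p(g) = ((5 + g + g**2 + g*(-3))/(g - 3)**2 + g)**2 = ((5 + g + g**2 - 3*g)/(-3 + g)**2 + g)**2 = ((5 + g**2 - 2*g)/(-3 + g)**2 + g)**2 = (g + (5 + g**2 - 2*g)/(-3 + g)**2)**2)
(m*p(-3))*9 = (13*((5 + (-3)**2 - 2*(-3) - 3*(-3 - 3)**2)**2/(-3 - 3)**4))*9 = (13*((5 + 9 + 6 - 3*(-6)**2)**2/(-6)**4))*9 = (13*((5 + 9 + 6 - 3*36)**2/1296))*9 = (13*((5 + 9 + 6 - 108)**2/1296))*9 = (13*((1/1296)*(-88)**2))*9 = (13*((1/1296)*7744))*9 = (13*(484/81))*9 = (6292/81)*9 = 6292/9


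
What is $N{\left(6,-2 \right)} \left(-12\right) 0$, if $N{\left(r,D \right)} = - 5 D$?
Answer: $0$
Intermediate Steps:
$N{\left(6,-2 \right)} \left(-12\right) 0 = \left(-5\right) \left(-2\right) \left(-12\right) 0 = 10 \left(-12\right) 0 = \left(-120\right) 0 = 0$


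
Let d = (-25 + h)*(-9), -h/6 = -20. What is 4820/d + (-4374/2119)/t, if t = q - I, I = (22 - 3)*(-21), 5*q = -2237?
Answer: -245298751/43844229 ≈ -5.5948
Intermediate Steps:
h = 120 (h = -6*(-20) = 120)
q = -2237/5 (q = (1/5)*(-2237) = -2237/5 ≈ -447.40)
I = -399 (I = 19*(-21) = -399)
d = -855 (d = (-25 + 120)*(-9) = 95*(-9) = -855)
t = -242/5 (t = -2237/5 - 1*(-399) = -2237/5 + 399 = -242/5 ≈ -48.400)
4820/d + (-4374/2119)/t = 4820/(-855) + (-4374/2119)/(-242/5) = 4820*(-1/855) - 4374*1/2119*(-5/242) = -964/171 - 4374/2119*(-5/242) = -964/171 + 10935/256399 = -245298751/43844229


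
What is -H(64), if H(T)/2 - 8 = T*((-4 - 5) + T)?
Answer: -7056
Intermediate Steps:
H(T) = 16 + 2*T*(-9 + T) (H(T) = 16 + 2*(T*((-4 - 5) + T)) = 16 + 2*(T*(-9 + T)) = 16 + 2*T*(-9 + T))
-H(64) = -(16 - 18*64 + 2*64²) = -(16 - 1152 + 2*4096) = -(16 - 1152 + 8192) = -1*7056 = -7056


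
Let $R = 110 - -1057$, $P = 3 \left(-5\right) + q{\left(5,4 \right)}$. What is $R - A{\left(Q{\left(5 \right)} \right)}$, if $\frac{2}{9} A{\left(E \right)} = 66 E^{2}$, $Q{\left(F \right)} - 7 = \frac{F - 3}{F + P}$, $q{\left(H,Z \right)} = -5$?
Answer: $- \frac{320922}{25} \approx -12837.0$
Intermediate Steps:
$P = -20$ ($P = 3 \left(-5\right) - 5 = -15 - 5 = -20$)
$Q{\left(F \right)} = 7 + \frac{-3 + F}{-20 + F}$ ($Q{\left(F \right)} = 7 + \frac{F - 3}{F - 20} = 7 + \frac{-3 + F}{-20 + F}$)
$A{\left(E \right)} = 297 E^{2}$ ($A{\left(E \right)} = \frac{9 \cdot 66 E^{2}}{2} = 297 E^{2}$)
$R = 1167$ ($R = 110 + 1057 = 1167$)
$R - A{\left(Q{\left(5 \right)} \right)} = 1167 - 297 \left(\frac{-143 + 8 \cdot 5}{-20 + 5}\right)^{2} = 1167 - 297 \left(\frac{-143 + 40}{-15}\right)^{2} = 1167 - 297 \left(\left(- \frac{1}{15}\right) \left(-103\right)\right)^{2} = 1167 - 297 \left(\frac{103}{15}\right)^{2} = 1167 - 297 \cdot \frac{10609}{225} = 1167 - \frac{350097}{25} = - \frac{320922}{25}$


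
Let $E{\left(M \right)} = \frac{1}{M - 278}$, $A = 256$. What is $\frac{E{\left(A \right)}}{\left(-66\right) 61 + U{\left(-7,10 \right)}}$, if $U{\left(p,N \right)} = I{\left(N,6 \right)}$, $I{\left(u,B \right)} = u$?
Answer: $\frac{1}{88352} \approx 1.1318 \cdot 10^{-5}$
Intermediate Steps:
$E{\left(M \right)} = \frac{1}{-278 + M}$
$U{\left(p,N \right)} = N$
$\frac{E{\left(A \right)}}{\left(-66\right) 61 + U{\left(-7,10 \right)}} = \frac{1}{\left(-278 + 256\right) \left(\left(-66\right) 61 + 10\right)} = \frac{1}{\left(-22\right) \left(-4026 + 10\right)} = - \frac{1}{22 \left(-4016\right)} = \left(- \frac{1}{22}\right) \left(- \frac{1}{4016}\right) = \frac{1}{88352}$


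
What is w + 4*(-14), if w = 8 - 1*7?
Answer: -55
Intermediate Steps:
w = 1 (w = 8 - 7 = 1)
w + 4*(-14) = 1 + 4*(-14) = 1 - 56 = -55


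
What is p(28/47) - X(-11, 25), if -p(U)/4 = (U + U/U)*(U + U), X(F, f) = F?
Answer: 7499/2209 ≈ 3.3947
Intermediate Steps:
p(U) = -8*U*(1 + U) (p(U) = -4*(U + U/U)*(U + U) = -4*(U + 1)*2*U = -4*(1 + U)*2*U = -8*U*(1 + U))
p(28/47) - X(-11, 25) = -8*28/47*(1 + 28/47) - 1*(-11) = -8*28*(1/47)*(1 + 28*(1/47)) + 11 = -8*28/47*(1 + 28/47) + 11 = -8*28/47*75/47 + 11 = -16800/2209 + 11 = 7499/2209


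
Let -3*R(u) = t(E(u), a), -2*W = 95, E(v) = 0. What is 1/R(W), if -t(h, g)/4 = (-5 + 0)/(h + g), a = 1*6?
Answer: -9/10 ≈ -0.90000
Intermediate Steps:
a = 6
W = -95/2 (W = -1/2*95 = -95/2 ≈ -47.500)
t(h, g) = 20/(g + h) (t(h, g) = -4*(-5 + 0)/(h + g) = -(-20)/(g + h) = 20/(g + h))
R(u) = -10/9 (R(u) = -20/(3*(6 + 0)) = -20/(3*6) = -1/3*10/3 = -10/9)
1/R(W) = 1/(-10/9) = -9/10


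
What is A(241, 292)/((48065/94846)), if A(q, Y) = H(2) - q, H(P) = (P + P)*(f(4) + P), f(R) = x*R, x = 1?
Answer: -20581582/48065 ≈ -428.20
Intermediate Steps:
f(R) = R (f(R) = 1*R = R)
H(P) = 2*P*(4 + P) (H(P) = (P + P)*(4 + P) = (2*P)*(4 + P) = 2*P*(4 + P))
A(q, Y) = 24 - q (A(q, Y) = 2*2*(4 + 2) - q = 2*2*6 - q = 24 - q)
A(241, 292)/((48065/94846)) = (24 - 1*241)/((48065/94846)) = (24 - 241)/((48065*(1/94846))) = -217/48065/94846 = -217*94846/48065 = -20581582/48065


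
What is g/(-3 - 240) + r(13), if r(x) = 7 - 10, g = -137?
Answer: -592/243 ≈ -2.4362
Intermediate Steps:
r(x) = -3
g/(-3 - 240) + r(13) = -137/(-3 - 240) - 3 = -137/(-243) - 3 = -1/243*(-137) - 3 = 137/243 - 3 = -592/243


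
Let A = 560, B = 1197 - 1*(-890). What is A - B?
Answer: -1527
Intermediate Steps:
B = 2087 (B = 1197 + 890 = 2087)
A - B = 560 - 1*2087 = 560 - 2087 = -1527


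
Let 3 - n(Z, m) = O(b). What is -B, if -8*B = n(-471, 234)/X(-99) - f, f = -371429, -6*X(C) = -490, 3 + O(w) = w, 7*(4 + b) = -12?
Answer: 637000981/13720 ≈ 46429.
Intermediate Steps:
b = -40/7 (b = -4 + (⅐)*(-12) = -4 - 12/7 = -40/7 ≈ -5.7143)
O(w) = -3 + w
X(C) = 245/3 (X(C) = -⅙*(-490) = 245/3)
n(Z, m) = 82/7 (n(Z, m) = 3 - (-3 - 40/7) = 3 - 1*(-61/7) = 3 + 61/7 = 82/7)
B = -637000981/13720 (B = -(82/(7*(245/3)) - 1*(-371429))/8 = -((82/7)*(3/245) + 371429)/8 = -(246/1715 + 371429)/8 = -⅛*637000981/1715 = -637000981/13720 ≈ -46429.)
-B = -1*(-637000981/13720) = 637000981/13720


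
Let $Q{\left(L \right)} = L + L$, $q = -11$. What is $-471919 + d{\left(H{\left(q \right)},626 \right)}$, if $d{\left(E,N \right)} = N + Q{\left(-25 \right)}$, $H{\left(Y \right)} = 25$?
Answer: $-471343$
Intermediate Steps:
$Q{\left(L \right)} = 2 L$
$d{\left(E,N \right)} = -50 + N$ ($d{\left(E,N \right)} = N + 2 \left(-25\right) = N - 50 = -50 + N$)
$-471919 + d{\left(H{\left(q \right)},626 \right)} = -471919 + \left(-50 + 626\right) = -471919 + 576 = -471343$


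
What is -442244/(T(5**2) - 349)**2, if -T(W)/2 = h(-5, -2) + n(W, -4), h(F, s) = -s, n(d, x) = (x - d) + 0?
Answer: -442244/87025 ≈ -5.0818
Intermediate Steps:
n(d, x) = x - d
T(W) = 4 + 2*W (T(W) = -2*(-1*(-2) + (-4 - W)) = -2*(2 + (-4 - W)) = -2*(-2 - W) = 4 + 2*W)
-442244/(T(5**2) - 349)**2 = -442244/((4 + 2*5**2) - 349)**2 = -442244/((4 + 2*25) - 349)**2 = -442244/((4 + 50) - 349)**2 = -442244/(54 - 349)**2 = -442244/((-295)**2) = -442244/87025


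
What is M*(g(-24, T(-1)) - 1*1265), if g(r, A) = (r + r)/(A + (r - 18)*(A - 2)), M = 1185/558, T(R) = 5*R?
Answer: -144425035/53754 ≈ -2686.8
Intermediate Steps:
M = 395/186 (M = 1185*(1/558) = 395/186 ≈ 2.1237)
g(r, A) = 2*r/(A + (-18 + r)*(-2 + A)) (g(r, A) = (2*r)/(A + (-18 + r)*(-2 + A)) = 2*r/(A + (-18 + r)*(-2 + A)))
M*(g(-24, T(-1)) - 1*1265) = 395*(2*(-24)/(36 - 85*(-1) - 2*(-24) + (5*(-1))*(-24)) - 1*1265)/186 = 395*(2*(-24)/(36 - 17*(-5) + 48 - 5*(-24)) - 1265)/186 = 395*(2*(-24)/(36 + 85 + 48 + 120) - 1265)/186 = 395*(2*(-24)/289 - 1265)/186 = 395*(2*(-24)*(1/289) - 1265)/186 = 395*(-48/289 - 1265)/186 = (395/186)*(-365633/289) = -144425035/53754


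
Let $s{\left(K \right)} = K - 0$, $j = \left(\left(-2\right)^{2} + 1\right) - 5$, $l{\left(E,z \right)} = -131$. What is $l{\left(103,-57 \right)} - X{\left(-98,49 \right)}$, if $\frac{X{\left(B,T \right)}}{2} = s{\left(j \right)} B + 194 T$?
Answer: $-19143$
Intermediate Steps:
$j = 0$ ($j = \left(4 + 1\right) - 5 = 5 - 5 = 0$)
$s{\left(K \right)} = K$ ($s{\left(K \right)} = K + 0 = K$)
$X{\left(B,T \right)} = 388 T$ ($X{\left(B,T \right)} = 2 \left(0 B + 194 T\right) = 2 \left(0 + 194 T\right) = 2 \cdot 194 T = 388 T$)
$l{\left(103,-57 \right)} - X{\left(-98,49 \right)} = -131 - 388 \cdot 49 = -131 - 19012 = -19143$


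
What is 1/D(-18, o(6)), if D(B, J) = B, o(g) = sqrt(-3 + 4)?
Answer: -1/18 ≈ -0.055556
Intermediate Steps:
o(g) = 1 (o(g) = sqrt(1) = 1)
1/D(-18, o(6)) = 1/(-18) = -1/18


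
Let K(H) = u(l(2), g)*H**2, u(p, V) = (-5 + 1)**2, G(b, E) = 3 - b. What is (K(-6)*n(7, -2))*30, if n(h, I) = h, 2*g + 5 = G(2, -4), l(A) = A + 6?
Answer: 120960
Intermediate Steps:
l(A) = 6 + A
g = -2 (g = -5/2 + (3 - 1*2)/2 = -5/2 + (3 - 2)/2 = -5/2 + (1/2)*1 = -5/2 + 1/2 = -2)
u(p, V) = 16 (u(p, V) = (-4)**2 = 16)
K(H) = 16*H**2
(K(-6)*n(7, -2))*30 = ((16*(-6)**2)*7)*30 = ((16*36)*7)*30 = (576*7)*30 = 4032*30 = 120960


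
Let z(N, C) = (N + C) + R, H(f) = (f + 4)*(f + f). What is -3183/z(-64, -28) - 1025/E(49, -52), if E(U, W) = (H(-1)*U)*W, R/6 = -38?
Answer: 6041713/611520 ≈ 9.8798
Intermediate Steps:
R = -228 (R = 6*(-38) = -228)
H(f) = 2*f*(4 + f) (H(f) = (4 + f)*(2*f) = 2*f*(4 + f))
z(N, C) = -228 + C + N (z(N, C) = (N + C) - 228 = (C + N) - 228 = -228 + C + N)
E(U, W) = -6*U*W (E(U, W) = ((2*(-1)*(4 - 1))*U)*W = ((2*(-1)*3)*U)*W = (-6*U)*W = -6*U*W)
-3183/z(-64, -28) - 1025/E(49, -52) = -3183/(-228 - 28 - 64) - 1025/((-6*49*(-52))) = -3183/(-320) - 1025/15288 = -3183*(-1/320) - 1025*1/15288 = 3183/320 - 1025/15288 = 6041713/611520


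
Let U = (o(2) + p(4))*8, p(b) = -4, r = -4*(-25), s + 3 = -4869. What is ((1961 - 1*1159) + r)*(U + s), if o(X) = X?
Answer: -4408976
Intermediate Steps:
s = -4872 (s = -3 - 4869 = -4872)
r = 100
U = -16 (U = (2 - 4)*8 = -2*8 = -16)
((1961 - 1*1159) + r)*(U + s) = ((1961 - 1*1159) + 100)*(-16 - 4872) = ((1961 - 1159) + 100)*(-4888) = (802 + 100)*(-4888) = 902*(-4888) = -4408976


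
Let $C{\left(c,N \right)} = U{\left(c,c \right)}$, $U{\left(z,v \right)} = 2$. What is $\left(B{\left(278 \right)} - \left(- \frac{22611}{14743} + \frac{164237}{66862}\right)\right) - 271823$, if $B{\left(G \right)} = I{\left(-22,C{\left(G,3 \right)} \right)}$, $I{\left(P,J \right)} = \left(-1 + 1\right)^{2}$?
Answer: $- \frac{267949471156927}{985746466} \approx -2.7182 \cdot 10^{5}$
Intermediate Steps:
$C{\left(c,N \right)} = 2$
$I{\left(P,J \right)} = 0$ ($I{\left(P,J \right)} = 0^{2} = 0$)
$B{\left(G \right)} = 0$
$\left(B{\left(278 \right)} - \left(- \frac{22611}{14743} + \frac{164237}{66862}\right)\right) - 271823 = \left(0 - \left(- \frac{22611}{14743} + \frac{164237}{66862}\right)\right) - 271823 = \left(0 - \frac{909529409}{985746466}\right) - 271823 = - \frac{909529409}{985746466} - 271823 = - \frac{267949471156927}{985746466}$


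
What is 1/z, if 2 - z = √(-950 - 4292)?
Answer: 1/2623 + I*√5242/5246 ≈ 0.00038124 + 0.013801*I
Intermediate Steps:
z = 2 - I*√5242 (z = 2 - √(-950 - 4292) = 2 - √(-5242) = 2 - I*√5242 ≈ 2.0 - 72.402*I)
1/z = 1/(2 - I*√5242)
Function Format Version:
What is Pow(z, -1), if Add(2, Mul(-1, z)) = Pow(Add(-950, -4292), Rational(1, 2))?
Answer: Add(Rational(1, 2623), Mul(Rational(1, 5246), I, Pow(5242, Rational(1, 2)))) ≈ Add(0.00038124, Mul(0.013801, I))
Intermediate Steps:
z = Add(2, Mul(-1, I, Pow(5242, Rational(1, 2)))) (z = Add(2, Mul(-1, Pow(Add(-950, -4292), Rational(1, 2)))) = Add(2, Mul(-1, Pow(-5242, Rational(1, 2)))) = Add(2, Mul(-1, Mul(I, Pow(5242, Rational(1, 2))))) = Add(2, Mul(-1, I, Pow(5242, Rational(1, 2)))) ≈ Add(2.0000, Mul(-72.402, I)))
Pow(z, -1) = Pow(Add(2, Mul(-1, I, Pow(5242, Rational(1, 2)))), -1)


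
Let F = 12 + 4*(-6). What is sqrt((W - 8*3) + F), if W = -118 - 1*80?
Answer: 3*I*sqrt(26) ≈ 15.297*I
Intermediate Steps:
W = -198 (W = -118 - 80 = -198)
F = -12 (F = 12 - 24 = -12)
sqrt((W - 8*3) + F) = sqrt((-198 - 8*3) - 12) = sqrt((-198 - 1*24) - 12) = sqrt((-198 - 24) - 12) = sqrt(-222 - 12) = sqrt(-234) = 3*I*sqrt(26)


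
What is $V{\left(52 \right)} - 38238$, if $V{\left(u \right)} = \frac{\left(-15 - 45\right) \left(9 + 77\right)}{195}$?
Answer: $- \frac{497438}{13} \approx -38264.0$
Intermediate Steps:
$V{\left(u \right)} = - \frac{344}{13}$ ($V{\left(u \right)} = \left(-60\right) 86 \cdot \frac{1}{195} = \left(-5160\right) \frac{1}{195} = - \frac{344}{13}$)
$V{\left(52 \right)} - 38238 = - \frac{344}{13} - 38238 = - \frac{497438}{13}$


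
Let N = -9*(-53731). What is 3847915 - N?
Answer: 3364336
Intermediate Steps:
N = 483579
3847915 - N = 3847915 - 1*483579 = 3847915 - 483579 = 3364336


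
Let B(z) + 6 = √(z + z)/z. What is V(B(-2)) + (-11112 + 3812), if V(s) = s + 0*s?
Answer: -7306 - I ≈ -7306.0 - 1.0*I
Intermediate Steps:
B(z) = -6 + √2/√z (B(z) = -6 + √(z + z)/z = -6 + √(2*z)/z = -6 + (√2*√z)/z = -6 + √2/√z)
V(s) = s (V(s) = s + 0 = s)
V(B(-2)) + (-11112 + 3812) = (-6 + √2/√(-2)) + (-11112 + 3812) = (-6 + √2*(-I*√2/2)) - 7300 = (-6 - I) - 7300 = -7306 - I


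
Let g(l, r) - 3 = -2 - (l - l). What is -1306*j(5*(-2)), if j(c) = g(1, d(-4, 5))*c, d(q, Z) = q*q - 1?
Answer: 13060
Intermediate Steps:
d(q, Z) = -1 + q² (d(q, Z) = q² - 1 = -1 + q²)
g(l, r) = 1 (g(l, r) = 3 + (-2 - (l - l)) = 3 + (-2 - 1*0) = 3 + (-2 + 0) = 3 - 2 = 1)
j(c) = c (j(c) = 1*c = c)
-1306*j(5*(-2)) = -6530*(-2) = -1306*(-10) = 13060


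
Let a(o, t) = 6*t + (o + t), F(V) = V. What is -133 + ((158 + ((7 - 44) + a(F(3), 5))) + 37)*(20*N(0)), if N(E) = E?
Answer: -133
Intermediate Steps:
a(o, t) = o + 7*t
-133 + ((158 + ((7 - 44) + a(F(3), 5))) + 37)*(20*N(0)) = -133 + ((158 + ((7 - 44) + (3 + 7*5))) + 37)*(20*0) = -133 + ((158 + (-37 + (3 + 35))) + 37)*0 = -133 + ((158 + (-37 + 38)) + 37)*0 = -133 + ((158 + 1) + 37)*0 = -133 + (159 + 37)*0 = -133 + 196*0 = -133 + 0 = -133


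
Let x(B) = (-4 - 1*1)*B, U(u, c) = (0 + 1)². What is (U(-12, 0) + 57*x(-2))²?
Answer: 326041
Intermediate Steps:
U(u, c) = 1 (U(u, c) = 1² = 1)
x(B) = -5*B (x(B) = (-4 - 1)*B = -5*B)
(U(-12, 0) + 57*x(-2))² = (1 + 57*(-5*(-2)))² = (1 + 57*10)² = (1 + 570)² = 571² = 326041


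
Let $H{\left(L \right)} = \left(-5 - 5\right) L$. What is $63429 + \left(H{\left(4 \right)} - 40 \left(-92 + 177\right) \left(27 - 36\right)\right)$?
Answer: $93989$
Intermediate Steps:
$H{\left(L \right)} = - 10 L$
$63429 + \left(H{\left(4 \right)} - 40 \left(-92 + 177\right) \left(27 - 36\right)\right) = 63429 - \left(40 + 40 \left(-92 + 177\right) \left(27 - 36\right)\right) = 63429 - \left(40 + 40 \cdot 85 \left(-9\right)\right) = 63429 - -30560 = 63429 + \left(-40 + 30600\right) = 63429 + 30560 = 93989$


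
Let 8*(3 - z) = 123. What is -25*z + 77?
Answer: 3091/8 ≈ 386.38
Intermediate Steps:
z = -99/8 (z = 3 - ⅛*123 = 3 - 123/8 = -99/8 ≈ -12.375)
-25*z + 77 = -25*(-99/8) + 77 = 2475/8 + 77 = 3091/8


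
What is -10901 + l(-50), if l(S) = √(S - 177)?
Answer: -10901 + I*√227 ≈ -10901.0 + 15.067*I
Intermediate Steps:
l(S) = √(-177 + S)
-10901 + l(-50) = -10901 + √(-177 - 50) = -10901 + √(-227) = -10901 + I*√227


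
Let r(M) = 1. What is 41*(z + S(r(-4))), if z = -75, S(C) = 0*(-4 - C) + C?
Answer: -3034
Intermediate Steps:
S(C) = C (S(C) = 0 + C = C)
41*(z + S(r(-4))) = 41*(-75 + 1) = 41*(-74) = -3034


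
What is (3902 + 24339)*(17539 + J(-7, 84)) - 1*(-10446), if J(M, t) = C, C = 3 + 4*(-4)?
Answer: 494962212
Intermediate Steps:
C = -13 (C = 3 - 16 = -13)
J(M, t) = -13
(3902 + 24339)*(17539 + J(-7, 84)) - 1*(-10446) = (3902 + 24339)*(17539 - 13) - 1*(-10446) = 28241*17526 + 10446 = 494951766 + 10446 = 494962212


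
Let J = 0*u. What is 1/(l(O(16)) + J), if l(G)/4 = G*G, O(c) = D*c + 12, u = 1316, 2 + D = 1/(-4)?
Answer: 1/2304 ≈ 0.00043403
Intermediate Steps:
D = -9/4 (D = -2 + 1/(-4) = -2 - ¼ = -9/4 ≈ -2.2500)
O(c) = 12 - 9*c/4 (O(c) = -9*c/4 + 12 = 12 - 9*c/4)
J = 0 (J = 0*1316 = 0)
l(G) = 4*G² (l(G) = 4*(G*G) = 4*G²)
1/(l(O(16)) + J) = 1/(4*(12 - 9/4*16)² + 0) = 1/(4*(12 - 36)² + 0) = 1/(4*(-24)² + 0) = 1/(4*576 + 0) = 1/(2304 + 0) = 1/2304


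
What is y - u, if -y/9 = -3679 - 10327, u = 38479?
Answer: 87575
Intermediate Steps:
y = 126054 (y = -9*(-3679 - 10327) = -9*(-14006) = 126054)
y - u = 126054 - 1*38479 = 126054 - 38479 = 87575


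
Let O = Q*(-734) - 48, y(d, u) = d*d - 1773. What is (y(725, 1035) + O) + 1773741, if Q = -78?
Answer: 2354797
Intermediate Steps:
y(d, u) = -1773 + d² (y(d, u) = d² - 1773 = -1773 + d²)
O = 57204 (O = -78*(-734) - 48 = 57252 - 48 = 57204)
(y(725, 1035) + O) + 1773741 = ((-1773 + 725²) + 57204) + 1773741 = ((-1773 + 525625) + 57204) + 1773741 = (523852 + 57204) + 1773741 = 581056 + 1773741 = 2354797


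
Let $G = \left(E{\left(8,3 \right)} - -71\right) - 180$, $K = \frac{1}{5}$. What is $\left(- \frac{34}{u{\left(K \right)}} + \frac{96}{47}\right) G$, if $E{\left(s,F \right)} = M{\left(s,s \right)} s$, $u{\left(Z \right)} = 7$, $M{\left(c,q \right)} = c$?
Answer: $\frac{41670}{329} \approx 126.66$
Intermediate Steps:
$K = \frac{1}{5} \approx 0.2$
$E{\left(s,F \right)} = s^{2}$ ($E{\left(s,F \right)} = s s = s^{2}$)
$G = -45$ ($G = \left(8^{2} - -71\right) - 180 = \left(64 + 71\right) - 180 = 135 - 180 = -45$)
$\left(- \frac{34}{u{\left(K \right)}} + \frac{96}{47}\right) G = \left(- \frac{34}{7} + \frac{96}{47}\right) \left(-45\right) = \left(- \frac{926}{329}\right) \left(-45\right) = \frac{41670}{329}$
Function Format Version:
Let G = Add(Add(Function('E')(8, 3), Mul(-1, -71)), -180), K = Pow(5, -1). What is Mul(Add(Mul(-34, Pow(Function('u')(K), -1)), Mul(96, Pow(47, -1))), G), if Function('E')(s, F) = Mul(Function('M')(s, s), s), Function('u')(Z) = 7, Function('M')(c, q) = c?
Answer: Rational(41670, 329) ≈ 126.66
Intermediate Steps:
K = Rational(1, 5) ≈ 0.20000
Function('E')(s, F) = Pow(s, 2) (Function('E')(s, F) = Mul(s, s) = Pow(s, 2))
G = -45 (G = Add(Add(Pow(8, 2), Mul(-1, -71)), -180) = Add(Add(64, 71), -180) = Add(135, -180) = -45)
Mul(Add(Mul(-34, Pow(Function('u')(K), -1)), Mul(96, Pow(47, -1))), G) = Mul(Add(Mul(-34, Pow(7, -1)), Mul(96, Pow(47, -1))), -45) = Mul(Add(Mul(-34, Rational(1, 7)), Mul(96, Rational(1, 47))), -45) = Mul(Add(Rational(-34, 7), Rational(96, 47)), -45) = Mul(Rational(-926, 329), -45) = Rational(41670, 329)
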